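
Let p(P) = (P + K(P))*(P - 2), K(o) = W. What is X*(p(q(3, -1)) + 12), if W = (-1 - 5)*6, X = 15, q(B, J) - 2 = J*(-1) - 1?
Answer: 180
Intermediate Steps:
q(B, J) = 1 - J (q(B, J) = 2 + (J*(-1) - 1) = 2 + (-J - 1) = 2 + (-1 - J) = 1 - J)
W = -36 (W = -6*6 = -36)
K(o) = -36
p(P) = (-36 + P)*(-2 + P) (p(P) = (P - 36)*(P - 2) = (-36 + P)*(-2 + P))
X*(p(q(3, -1)) + 12) = 15*((72 + (1 - 1*(-1))**2 - 38*(1 - 1*(-1))) + 12) = 15*((72 + (1 + 1)**2 - 38*(1 + 1)) + 12) = 15*((72 + 2**2 - 38*2) + 12) = 15*((72 + 4 - 76) + 12) = 15*(0 + 12) = 15*12 = 180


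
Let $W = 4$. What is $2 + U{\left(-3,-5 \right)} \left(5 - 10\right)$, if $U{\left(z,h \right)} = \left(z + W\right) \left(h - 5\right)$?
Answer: $52$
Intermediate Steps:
$U{\left(z,h \right)} = \left(-5 + h\right) \left(4 + z\right)$ ($U{\left(z,h \right)} = \left(z + 4\right) \left(h - 5\right) = \left(4 + z\right) \left(-5 + h\right) = \left(-5 + h\right) \left(4 + z\right)$)
$2 + U{\left(-3,-5 \right)} \left(5 - 10\right) = 2 + \left(-20 - -15 + 4 \left(-5\right) - -15\right) \left(5 - 10\right) = 2 + \left(-20 + 15 - 20 + 15\right) \left(5 - 10\right) = 2 - -50 = 2 + 50 = 52$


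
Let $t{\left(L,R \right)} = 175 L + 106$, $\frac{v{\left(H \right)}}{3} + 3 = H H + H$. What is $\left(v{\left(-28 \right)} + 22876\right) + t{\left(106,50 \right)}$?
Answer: $43791$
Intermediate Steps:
$v{\left(H \right)} = -9 + 3 H + 3 H^{2}$ ($v{\left(H \right)} = -9 + 3 \left(H H + H\right) = -9 + 3 \left(H^{2} + H\right) = -9 + 3 \left(H + H^{2}\right) = -9 + \left(3 H + 3 H^{2}\right) = -9 + 3 H + 3 H^{2}$)
$t{\left(L,R \right)} = 106 + 175 L$
$\left(v{\left(-28 \right)} + 22876\right) + t{\left(106,50 \right)} = \left(\left(-9 + 3 \left(-28\right) + 3 \left(-28\right)^{2}\right) + 22876\right) + \left(106 + 175 \cdot 106\right) = \left(\left(-9 - 84 + 3 \cdot 784\right) + 22876\right) + \left(106 + 18550\right) = \left(\left(-9 - 84 + 2352\right) + 22876\right) + 18656 = \left(2259 + 22876\right) + 18656 = 25135 + 18656 = 43791$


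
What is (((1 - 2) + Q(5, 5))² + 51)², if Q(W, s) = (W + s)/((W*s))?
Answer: 1648656/625 ≈ 2637.8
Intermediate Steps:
Q(W, s) = (W + s)/(W*s) (Q(W, s) = (W + s)*(1/(W*s)) = (W + s)/(W*s))
(((1 - 2) + Q(5, 5))² + 51)² = (((1 - 2) + (5 + 5)/(5*5))² + 51)² = ((-1 + (⅕)*(⅕)*10)² + 51)² = ((-1 + ⅖)² + 51)² = ((-⅗)² + 51)² = (9/25 + 51)² = (1284/25)² = 1648656/625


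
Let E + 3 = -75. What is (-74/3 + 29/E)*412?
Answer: -134106/13 ≈ -10316.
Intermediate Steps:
E = -78 (E = -3 - 75 = -78)
(-74/3 + 29/E)*412 = (-74/3 + 29/(-78))*412 = (-74*⅓ + 29*(-1/78))*412 = (-74/3 - 29/78)*412 = -651/26*412 = -134106/13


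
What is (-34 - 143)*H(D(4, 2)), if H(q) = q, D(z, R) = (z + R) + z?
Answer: -1770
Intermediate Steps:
D(z, R) = R + 2*z (D(z, R) = (R + z) + z = R + 2*z)
(-34 - 143)*H(D(4, 2)) = (-34 - 143)*(2 + 2*4) = -177*(2 + 8) = -177*10 = -1770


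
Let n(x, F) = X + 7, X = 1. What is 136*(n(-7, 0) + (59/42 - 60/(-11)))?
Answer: 466820/231 ≈ 2020.9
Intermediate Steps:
n(x, F) = 8 (n(x, F) = 1 + 7 = 8)
136*(n(-7, 0) + (59/42 - 60/(-11))) = 136*(8 + (59/42 - 60/(-11))) = 136*(8 + (59*(1/42) - 60*(-1/11))) = 136*(8 + (59/42 + 60/11)) = 136*(8 + 3169/462) = 136*(6865/462) = 466820/231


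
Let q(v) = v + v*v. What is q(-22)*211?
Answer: 97482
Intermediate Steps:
q(v) = v + v²
q(-22)*211 = -22*(1 - 22)*211 = -22*(-21)*211 = 462*211 = 97482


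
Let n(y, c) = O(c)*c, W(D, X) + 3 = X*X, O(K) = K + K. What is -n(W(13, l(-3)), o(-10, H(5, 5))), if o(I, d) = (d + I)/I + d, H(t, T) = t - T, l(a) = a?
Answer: -2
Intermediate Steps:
O(K) = 2*K
o(I, d) = d + (I + d)/I (o(I, d) = (I + d)/I + d = d + (I + d)/I)
W(D, X) = -3 + X² (W(D, X) = -3 + X*X = -3 + X²)
n(y, c) = 2*c² (n(y, c) = (2*c)*c = 2*c²)
-n(W(13, l(-3)), o(-10, H(5, 5))) = -2*(1 + (5 - 1*5) + (5 - 1*5)/(-10))² = -2*(1 + (5 - 5) + (5 - 5)*(-⅒))² = -2*(1 + 0 + 0*(-⅒))² = -2*(1 + 0 + 0)² = -2*1² = -2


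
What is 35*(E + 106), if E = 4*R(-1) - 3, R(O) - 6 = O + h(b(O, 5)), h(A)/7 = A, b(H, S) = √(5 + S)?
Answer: 4305 + 980*√10 ≈ 7404.0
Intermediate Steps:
h(A) = 7*A
R(O) = 6 + O + 7*√10 (R(O) = 6 + (O + 7*√(5 + 5)) = 6 + (O + 7*√10) = 6 + O + 7*√10)
E = 17 + 28*√10 (E = 4*(6 - 1 + 7*√10) - 3 = 4*(5 + 7*√10) - 3 = (20 + 28*√10) - 3 = 17 + 28*√10 ≈ 105.54)
35*(E + 106) = 35*((17 + 28*√10) + 106) = 35*(123 + 28*√10) = 4305 + 980*√10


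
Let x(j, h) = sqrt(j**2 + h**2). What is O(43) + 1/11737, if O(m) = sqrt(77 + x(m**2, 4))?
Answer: 1/11737 + sqrt(77 + sqrt(3418817)) ≈ 43.886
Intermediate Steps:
x(j, h) = sqrt(h**2 + j**2)
O(m) = sqrt(77 + sqrt(16 + m**4)) (O(m) = sqrt(77 + sqrt(4**2 + (m**2)**2)) = sqrt(77 + sqrt(16 + m**4)))
O(43) + 1/11737 = sqrt(77 + sqrt(16 + 43**4)) + 1/11737 = sqrt(77 + sqrt(16 + 3418801)) + 1/11737 = sqrt(77 + sqrt(3418817)) + 1/11737 = 1/11737 + sqrt(77 + sqrt(3418817))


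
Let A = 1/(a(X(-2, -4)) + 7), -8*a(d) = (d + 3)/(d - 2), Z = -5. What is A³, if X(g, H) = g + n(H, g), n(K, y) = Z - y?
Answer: 21952/7414875 ≈ 0.0029605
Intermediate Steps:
n(K, y) = -5 - y
X(g, H) = -5 (X(g, H) = g + (-5 - g) = -5)
a(d) = -(3 + d)/(8*(-2 + d)) (a(d) = -(d + 3)/(8*(d - 2)) = -(3 + d)/(8*(-2 + d)))
A = 28/195 (A = 1/((-3 - 1*(-5))/(8*(-2 - 5)) + 7) = 1/((⅛)*(-3 + 5)/(-7) + 7) = 1/((⅛)*(-⅐)*2 + 7) = 1/(-1/28 + 7) = 1/(195/28) = 28/195 ≈ 0.14359)
A³ = (28/195)³ = 21952/7414875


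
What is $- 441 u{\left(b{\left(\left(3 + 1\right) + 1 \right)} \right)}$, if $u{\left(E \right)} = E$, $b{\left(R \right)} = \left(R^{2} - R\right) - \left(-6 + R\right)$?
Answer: $-9261$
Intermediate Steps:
$b{\left(R \right)} = 6 + R^{2} - 2 R$
$- 441 u{\left(b{\left(\left(3 + 1\right) + 1 \right)} \right)} = - 441 \left(6 + \left(\left(3 + 1\right) + 1\right)^{2} - 2 \left(\left(3 + 1\right) + 1\right)\right) = - 441 \left(6 + \left(4 + 1\right)^{2} - 2 \left(4 + 1\right)\right) = - 441 \left(6 + 5^{2} - 10\right) = - 441 \left(6 + 25 - 10\right) = \left(-441\right) 21 = -9261$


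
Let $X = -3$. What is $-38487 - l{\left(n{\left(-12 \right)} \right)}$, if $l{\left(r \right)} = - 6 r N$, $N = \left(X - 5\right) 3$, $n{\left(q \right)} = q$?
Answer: $-36759$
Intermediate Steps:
$N = -24$ ($N = \left(-3 - 5\right) 3 = \left(-8\right) 3 = -24$)
$l{\left(r \right)} = 144 r$ ($l{\left(r \right)} = - 6 r \left(-24\right) = 144 r$)
$-38487 - l{\left(n{\left(-12 \right)} \right)} = -38487 - 144 \left(-12\right) = -38487 - -1728 = -38487 + 1728 = -36759$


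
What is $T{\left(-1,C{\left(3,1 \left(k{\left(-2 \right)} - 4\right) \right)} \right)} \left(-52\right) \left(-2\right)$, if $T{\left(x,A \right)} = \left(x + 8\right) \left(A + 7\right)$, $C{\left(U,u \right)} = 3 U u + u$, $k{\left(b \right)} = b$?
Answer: $-38584$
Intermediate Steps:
$C{\left(U,u \right)} = u + 3 U u$ ($C{\left(U,u \right)} = 3 U u + u = u + 3 U u$)
$T{\left(x,A \right)} = \left(7 + A\right) \left(8 + x\right)$ ($T{\left(x,A \right)} = \left(8 + x\right) \left(7 + A\right) = \left(7 + A\right) \left(8 + x\right)$)
$T{\left(-1,C{\left(3,1 \left(k{\left(-2 \right)} - 4\right) \right)} \right)} \left(-52\right) \left(-2\right) = \left(56 + 7 \left(-1\right) + 8 \cdot 1 \left(-2 - 4\right) \left(1 + 3 \cdot 3\right) + 1 \left(-2 - 4\right) \left(1 + 3 \cdot 3\right) \left(-1\right)\right) \left(-52\right) \left(-2\right) = \left(56 - 7 + 8 \cdot 1 \left(-6\right) \left(1 + 9\right) + 1 \left(-6\right) \left(1 + 9\right) \left(-1\right)\right) \left(-52\right) \left(-2\right) = \left(56 - 7 + 8 \left(\left(-6\right) 10\right) + \left(-6\right) 10 \left(-1\right)\right) \left(-52\right) \left(-2\right) = \left(56 - 7 + 8 \left(-60\right) - -60\right) \left(-52\right) \left(-2\right) = \left(56 - 7 - 480 + 60\right) \left(-52\right) \left(-2\right) = \left(-371\right) \left(-52\right) \left(-2\right) = 19292 \left(-2\right) = -38584$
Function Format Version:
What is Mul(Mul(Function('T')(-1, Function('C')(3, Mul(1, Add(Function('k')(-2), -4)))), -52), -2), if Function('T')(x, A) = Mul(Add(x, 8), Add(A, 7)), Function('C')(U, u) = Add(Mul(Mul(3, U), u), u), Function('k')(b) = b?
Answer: -38584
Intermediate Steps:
Function('C')(U, u) = Add(u, Mul(3, U, u)) (Function('C')(U, u) = Add(Mul(3, U, u), u) = Add(u, Mul(3, U, u)))
Function('T')(x, A) = Mul(Add(7, A), Add(8, x)) (Function('T')(x, A) = Mul(Add(8, x), Add(7, A)) = Mul(Add(7, A), Add(8, x)))
Mul(Mul(Function('T')(-1, Function('C')(3, Mul(1, Add(Function('k')(-2), -4)))), -52), -2) = Mul(Mul(Add(56, Mul(7, -1), Mul(8, Mul(Mul(1, Add(-2, -4)), Add(1, Mul(3, 3)))), Mul(Mul(Mul(1, Add(-2, -4)), Add(1, Mul(3, 3))), -1)), -52), -2) = Mul(Mul(Add(56, -7, Mul(8, Mul(Mul(1, -6), Add(1, 9))), Mul(Mul(Mul(1, -6), Add(1, 9)), -1)), -52), -2) = Mul(Mul(Add(56, -7, Mul(8, Mul(-6, 10)), Mul(Mul(-6, 10), -1)), -52), -2) = Mul(Mul(Add(56, -7, Mul(8, -60), Mul(-60, -1)), -52), -2) = Mul(Mul(Add(56, -7, -480, 60), -52), -2) = Mul(Mul(-371, -52), -2) = Mul(19292, -2) = -38584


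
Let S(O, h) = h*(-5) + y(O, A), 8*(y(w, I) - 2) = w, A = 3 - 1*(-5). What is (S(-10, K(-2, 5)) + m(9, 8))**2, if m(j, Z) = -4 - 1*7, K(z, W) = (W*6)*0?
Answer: 1681/16 ≈ 105.06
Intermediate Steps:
A = 8 (A = 3 + 5 = 8)
K(z, W) = 0 (K(z, W) = (6*W)*0 = 0)
y(w, I) = 2 + w/8
m(j, Z) = -11 (m(j, Z) = -4 - 7 = -11)
S(O, h) = 2 - 5*h + O/8 (S(O, h) = h*(-5) + (2 + O/8) = -5*h + (2 + O/8) = 2 - 5*h + O/8)
(S(-10, K(-2, 5)) + m(9, 8))**2 = ((2 - 5*0 + (1/8)*(-10)) - 11)**2 = ((2 + 0 - 5/4) - 11)**2 = (3/4 - 11)**2 = (-41/4)**2 = 1681/16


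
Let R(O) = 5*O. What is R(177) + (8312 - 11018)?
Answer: -1821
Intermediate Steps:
R(177) + (8312 - 11018) = 5*177 + (8312 - 11018) = 885 - 2706 = -1821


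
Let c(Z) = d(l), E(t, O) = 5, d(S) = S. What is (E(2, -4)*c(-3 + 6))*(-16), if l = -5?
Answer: 400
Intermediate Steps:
c(Z) = -5
(E(2, -4)*c(-3 + 6))*(-16) = (5*(-5))*(-16) = -25*(-16) = 400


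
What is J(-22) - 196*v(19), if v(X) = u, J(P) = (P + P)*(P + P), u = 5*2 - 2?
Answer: 368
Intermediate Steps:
u = 8 (u = 10 - 2 = 8)
J(P) = 4*P**2 (J(P) = (2*P)*(2*P) = 4*P**2)
v(X) = 8
J(-22) - 196*v(19) = 4*(-22)**2 - 196*8 = 4*484 - 1568 = 1936 - 1568 = 368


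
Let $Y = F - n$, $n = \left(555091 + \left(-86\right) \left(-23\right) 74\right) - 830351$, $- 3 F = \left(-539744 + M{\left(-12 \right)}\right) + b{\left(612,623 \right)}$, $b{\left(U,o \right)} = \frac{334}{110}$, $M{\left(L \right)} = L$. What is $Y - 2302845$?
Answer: $- \frac{109672164}{55} \approx -1.994 \cdot 10^{6}$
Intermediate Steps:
$b{\left(U,o \right)} = \frac{167}{55}$ ($b{\left(U,o \right)} = 334 \cdot \frac{1}{110} = \frac{167}{55}$)
$F = \frac{9895471}{55}$ ($F = - \frac{\left(-539744 - 12\right) + \frac{167}{55}}{3} = - \frac{-539756 + \frac{167}{55}}{3} = \left(- \frac{1}{3}\right) \left(- \frac{29686413}{55}\right) = \frac{9895471}{55} \approx 1.7992 \cdot 10^{5}$)
$n = -128888$ ($n = \left(555091 + 1978 \cdot 74\right) - 830351 = \left(555091 + 146372\right) - 830351 = 701463 - 830351 = -128888$)
$Y = \frac{16984311}{55}$ ($Y = \frac{9895471}{55} - -128888 = \frac{9895471}{55} + 128888 = \frac{16984311}{55} \approx 3.0881 \cdot 10^{5}$)
$Y - 2302845 = \frac{16984311}{55} - 2302845 = - \frac{109672164}{55}$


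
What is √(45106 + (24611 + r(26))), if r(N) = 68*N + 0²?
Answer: 29*√85 ≈ 267.37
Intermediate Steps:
r(N) = 68*N (r(N) = 68*N + 0 = 68*N)
√(45106 + (24611 + r(26))) = √(45106 + (24611 + 68*26)) = √(45106 + (24611 + 1768)) = √(45106 + 26379) = √71485 = 29*√85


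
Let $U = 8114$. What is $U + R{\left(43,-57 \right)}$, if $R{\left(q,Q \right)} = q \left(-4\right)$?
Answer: $7942$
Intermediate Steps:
$R{\left(q,Q \right)} = - 4 q$
$U + R{\left(43,-57 \right)} = 8114 - 172 = 7942$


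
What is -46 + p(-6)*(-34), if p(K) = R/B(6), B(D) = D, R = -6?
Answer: -12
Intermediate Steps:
p(K) = -1 (p(K) = -6/6 = -6*⅙ = -1)
-46 + p(-6)*(-34) = -46 - 1*(-34) = -46 + 34 = -12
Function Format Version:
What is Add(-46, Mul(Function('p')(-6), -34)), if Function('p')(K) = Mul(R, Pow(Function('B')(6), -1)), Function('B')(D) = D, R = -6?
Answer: -12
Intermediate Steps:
Function('p')(K) = -1 (Function('p')(K) = Mul(-6, Pow(6, -1)) = Mul(-6, Rational(1, 6)) = -1)
Add(-46, Mul(Function('p')(-6), -34)) = Add(-46, Mul(-1, -34)) = Add(-46, 34) = -12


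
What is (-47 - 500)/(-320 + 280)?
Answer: 547/40 ≈ 13.675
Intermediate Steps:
(-47 - 500)/(-320 + 280) = -547/(-40) = -547*(-1/40) = 547/40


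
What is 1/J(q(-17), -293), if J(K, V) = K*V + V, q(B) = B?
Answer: 1/4688 ≈ 0.00021331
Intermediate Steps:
J(K, V) = V + K*V
1/J(q(-17), -293) = 1/(-293*(1 - 17)) = 1/(-293*(-16)) = 1/4688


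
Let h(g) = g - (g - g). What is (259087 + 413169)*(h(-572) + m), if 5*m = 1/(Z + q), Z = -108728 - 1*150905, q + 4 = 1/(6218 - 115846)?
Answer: -4209644697016446976/10947494245 ≈ -3.8453e+8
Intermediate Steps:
q = -438513/109628 (q = -4 + 1/(6218 - 115846) = -4 + 1/(-109628) = -4 - 1/109628 = -438513/109628 ≈ -4.0000)
Z = -259633 (Z = -108728 - 150905 = -259633)
h(g) = g (h(g) = g - 1*0 = g + 0 = g)
m = -109628/142317425185 (m = 1/(5*(-259633 - 438513/109628)) = 1/(5*(-28463485037/109628)) = (⅕)*(-109628/28463485037) = -109628/142317425185 ≈ -7.7031e-7)
(259087 + 413169)*(h(-572) + m) = (259087 + 413169)*(-572 - 109628/142317425185) = 672256*(-81405567315448/142317425185) = -4209644697016446976/10947494245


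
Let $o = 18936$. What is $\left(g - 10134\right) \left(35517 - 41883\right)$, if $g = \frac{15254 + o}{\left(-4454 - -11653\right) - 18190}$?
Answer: $\frac{709280520144}{10991} \approx 6.4533 \cdot 10^{7}$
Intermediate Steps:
$g = - \frac{34190}{10991}$ ($g = \frac{15254 + 18936}{\left(-4454 - -11653\right) - 18190} = \frac{34190}{\left(-4454 + 11653\right) - 18190} = \frac{34190}{7199 - 18190} = \frac{34190}{-10991} = 34190 \left(- \frac{1}{10991}\right) = - \frac{34190}{10991} \approx -3.1107$)
$\left(g - 10134\right) \left(35517 - 41883\right) = \left(- \frac{34190}{10991} - 10134\right) \left(35517 - 41883\right) = \left(- \frac{111416984}{10991}\right) \left(-6366\right) = \frac{709280520144}{10991}$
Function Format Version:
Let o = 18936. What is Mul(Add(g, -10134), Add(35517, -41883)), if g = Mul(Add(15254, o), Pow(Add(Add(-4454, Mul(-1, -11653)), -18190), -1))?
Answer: Rational(709280520144, 10991) ≈ 6.4533e+7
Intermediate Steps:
g = Rational(-34190, 10991) (g = Mul(Add(15254, 18936), Pow(Add(Add(-4454, Mul(-1, -11653)), -18190), -1)) = Mul(34190, Pow(Add(Add(-4454, 11653), -18190), -1)) = Mul(34190, Pow(Add(7199, -18190), -1)) = Mul(34190, Pow(-10991, -1)) = Mul(34190, Rational(-1, 10991)) = Rational(-34190, 10991) ≈ -3.1107)
Mul(Add(g, -10134), Add(35517, -41883)) = Mul(Add(Rational(-34190, 10991), -10134), Add(35517, -41883)) = Mul(Rational(-111416984, 10991), -6366) = Rational(709280520144, 10991)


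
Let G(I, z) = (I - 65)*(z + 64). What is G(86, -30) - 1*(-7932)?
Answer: 8646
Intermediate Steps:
G(I, z) = (-65 + I)*(64 + z)
G(86, -30) - 1*(-7932) = (-4160 - 65*(-30) + 64*86 + 86*(-30)) - 1*(-7932) = (-4160 + 1950 + 5504 - 2580) + 7932 = 714 + 7932 = 8646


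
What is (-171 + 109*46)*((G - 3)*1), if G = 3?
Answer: 0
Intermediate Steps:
(-171 + 109*46)*((G - 3)*1) = (-171 + 109*46)*((3 - 3)*1) = (-171 + 5014)*(0*1) = 4843*0 = 0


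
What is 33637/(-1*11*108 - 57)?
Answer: -33637/1245 ≈ -27.018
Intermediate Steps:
33637/(-1*11*108 - 57) = 33637/(-11*108 - 57) = 33637/(-1188 - 57) = 33637/(-1245) = 33637*(-1/1245) = -33637/1245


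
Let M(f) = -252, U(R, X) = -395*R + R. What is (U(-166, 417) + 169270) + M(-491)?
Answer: 234422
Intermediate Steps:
U(R, X) = -394*R
(U(-166, 417) + 169270) + M(-491) = (-394*(-166) + 169270) - 252 = (65404 + 169270) - 252 = 234674 - 252 = 234422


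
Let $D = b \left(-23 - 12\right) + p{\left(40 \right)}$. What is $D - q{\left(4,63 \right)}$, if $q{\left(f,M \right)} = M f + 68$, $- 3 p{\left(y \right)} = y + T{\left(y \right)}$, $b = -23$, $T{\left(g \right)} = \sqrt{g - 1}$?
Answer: $\frac{1415}{3} - \frac{\sqrt{39}}{3} \approx 469.58$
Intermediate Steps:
$T{\left(g \right)} = \sqrt{-1 + g}$
$p{\left(y \right)} = - \frac{y}{3} - \frac{\sqrt{-1 + y}}{3}$ ($p{\left(y \right)} = - \frac{y + \sqrt{-1 + y}}{3} = - \frac{y}{3} - \frac{\sqrt{-1 + y}}{3}$)
$q{\left(f,M \right)} = 68 + M f$
$D = \frac{2375}{3} - \frac{\sqrt{39}}{3}$ ($D = - 23 \left(-23 - 12\right) - \left(\frac{40}{3} + \frac{\sqrt{-1 + 40}}{3}\right) = \left(-23\right) \left(-35\right) - \left(\frac{40}{3} + \frac{\sqrt{39}}{3}\right) = 805 - \left(\frac{40}{3} + \frac{\sqrt{39}}{3}\right) = \frac{2375}{3} - \frac{\sqrt{39}}{3} \approx 789.58$)
$D - q{\left(4,63 \right)} = \left(\frac{2375}{3} - \frac{\sqrt{39}}{3}\right) - \left(68 + 63 \cdot 4\right) = \left(\frac{2375}{3} - \frac{\sqrt{39}}{3}\right) - \left(68 + 252\right) = \left(\frac{2375}{3} - \frac{\sqrt{39}}{3}\right) - 320 = \frac{1415}{3} - \frac{\sqrt{39}}{3}$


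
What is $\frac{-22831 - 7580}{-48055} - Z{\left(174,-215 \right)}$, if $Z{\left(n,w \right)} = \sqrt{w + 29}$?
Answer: $\frac{30411}{48055} - i \sqrt{186} \approx 0.63284 - 13.638 i$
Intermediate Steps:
$Z{\left(n,w \right)} = \sqrt{29 + w}$
$\frac{-22831 - 7580}{-48055} - Z{\left(174,-215 \right)} = \frac{-22831 - 7580}{-48055} - \sqrt{29 - 215} = \left(-30411\right) \left(- \frac{1}{48055}\right) - \sqrt{-186} = \frac{30411}{48055} - i \sqrt{186}$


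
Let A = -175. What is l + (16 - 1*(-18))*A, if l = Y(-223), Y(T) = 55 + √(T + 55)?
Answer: -5895 + 2*I*√42 ≈ -5895.0 + 12.961*I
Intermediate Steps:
Y(T) = 55 + √(55 + T)
l = 55 + 2*I*√42 (l = 55 + √(55 - 223) = 55 + √(-168) = 55 + 2*I*√42 ≈ 55.0 + 12.961*I)
l + (16 - 1*(-18))*A = (55 + 2*I*√42) + (16 - 1*(-18))*(-175) = (55 + 2*I*√42) + (16 + 18)*(-175) = (55 + 2*I*√42) + 34*(-175) = (55 + 2*I*√42) - 5950 = -5895 + 2*I*√42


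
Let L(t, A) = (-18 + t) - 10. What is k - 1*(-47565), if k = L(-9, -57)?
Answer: 47528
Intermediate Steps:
L(t, A) = -28 + t
k = -37 (k = -28 - 9 = -37)
k - 1*(-47565) = -37 - 1*(-47565) = -37 + 47565 = 47528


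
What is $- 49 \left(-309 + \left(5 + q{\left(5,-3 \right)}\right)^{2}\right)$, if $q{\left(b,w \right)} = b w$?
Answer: $10241$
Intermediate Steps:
$- 49 \left(-309 + \left(5 + q{\left(5,-3 \right)}\right)^{2}\right) = - 49 \left(-309 + \left(5 + 5 \left(-3\right)\right)^{2}\right) = - 49 \left(-309 + \left(5 - 15\right)^{2}\right) = - 49 \left(-309 + \left(-10\right)^{2}\right) = - 49 \left(-309 + 100\right) = \left(-49\right) \left(-209\right) = 10241$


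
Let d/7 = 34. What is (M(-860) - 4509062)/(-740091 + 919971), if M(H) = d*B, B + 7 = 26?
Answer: -225227/8994 ≈ -25.042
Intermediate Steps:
B = 19 (B = -7 + 26 = 19)
d = 238 (d = 7*34 = 238)
M(H) = 4522 (M(H) = 238*19 = 4522)
(M(-860) - 4509062)/(-740091 + 919971) = (4522 - 4509062)/(-740091 + 919971) = -4504540/179880 = -4504540*1/179880 = -225227/8994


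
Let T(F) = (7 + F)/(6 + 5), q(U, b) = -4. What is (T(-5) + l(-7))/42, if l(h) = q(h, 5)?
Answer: -1/11 ≈ -0.090909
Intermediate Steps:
T(F) = 7/11 + F/11 (T(F) = (7 + F)/11 = (7 + F)*(1/11) = 7/11 + F/11)
l(h) = -4
(T(-5) + l(-7))/42 = ((7/11 + (1/11)*(-5)) - 4)/42 = ((7/11 - 5/11) - 4)/42 = (2/11 - 4)/42 = (1/42)*(-42/11) = -1/11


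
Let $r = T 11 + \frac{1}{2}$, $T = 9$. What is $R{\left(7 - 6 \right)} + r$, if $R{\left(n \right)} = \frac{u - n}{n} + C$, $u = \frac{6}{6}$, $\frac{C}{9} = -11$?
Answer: $\frac{1}{2} \approx 0.5$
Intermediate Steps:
$C = -99$ ($C = 9 \left(-11\right) = -99$)
$u = 1$ ($u = 6 \cdot \frac{1}{6} = 1$)
$R{\left(n \right)} = -99 + \frac{1 - n}{n}$ ($R{\left(n \right)} = \frac{1 - n}{n} - 99 = -99 + \frac{1 - n}{n}$)
$r = \frac{199}{2}$ ($r = 9 \cdot 11 + \frac{1}{2} = 99 + \frac{1}{2} = \frac{199}{2} \approx 99.5$)
$R{\left(7 - 6 \right)} + r = \left(-100 + \frac{1}{7 - 6}\right) + \frac{199}{2} = \left(-100 + 1^{-1}\right) + \frac{199}{2} = \left(-100 + 1\right) + \frac{199}{2} = -99 + \frac{199}{2} = \frac{1}{2}$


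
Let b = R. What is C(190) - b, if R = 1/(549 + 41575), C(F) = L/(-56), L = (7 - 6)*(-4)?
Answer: 21055/294868 ≈ 0.071405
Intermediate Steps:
L = -4 (L = 1*(-4) = -4)
C(F) = 1/14 (C(F) = -4/(-56) = -4*(-1/56) = 1/14)
R = 1/42124 ≈ 2.3739e-5
b = 1/42124 ≈ 2.3739e-5
C(190) - b = 1/14 - 1*1/42124 = 1/14 - 1/42124 = 21055/294868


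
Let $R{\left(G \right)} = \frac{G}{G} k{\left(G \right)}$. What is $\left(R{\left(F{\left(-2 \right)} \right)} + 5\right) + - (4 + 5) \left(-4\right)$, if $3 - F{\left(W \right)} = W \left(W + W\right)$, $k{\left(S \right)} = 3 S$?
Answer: $26$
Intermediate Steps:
$F{\left(W \right)} = 3 - 2 W^{2}$ ($F{\left(W \right)} = 3 - W \left(W + W\right) = 3 - W 2 W = 3 - 2 W^{2}$)
$R{\left(G \right)} = 3 G$ ($R{\left(G \right)} = \frac{G}{G} 3 G = 1 \cdot 3 G = 3 G$)
$\left(R{\left(F{\left(-2 \right)} \right)} + 5\right) + - (4 + 5) \left(-4\right) = \left(3 \left(3 - 2 \left(-2\right)^{2}\right) + 5\right) + - (4 + 5) \left(-4\right) = \left(3 \left(3 - 8\right) + 5\right) + \left(-1\right) 9 \left(-4\right) = \left(3 \left(3 - 8\right) + 5\right) - -36 = \left(3 \left(-5\right) + 5\right) + 36 = \left(-15 + 5\right) + 36 = -10 + 36 = 26$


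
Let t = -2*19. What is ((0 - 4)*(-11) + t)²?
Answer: 36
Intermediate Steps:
t = -38
((0 - 4)*(-11) + t)² = ((0 - 4)*(-11) - 38)² = (-4*(-11) - 38)² = (44 - 38)² = 6² = 36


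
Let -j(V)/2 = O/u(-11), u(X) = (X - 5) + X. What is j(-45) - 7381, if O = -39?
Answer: -66455/9 ≈ -7383.9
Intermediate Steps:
u(X) = -5 + 2*X (u(X) = (-5 + X) + X = -5 + 2*X)
j(V) = -26/9 (j(V) = -(-78)/(-5 + 2*(-11)) = -(-78)/(-5 - 22) = -(-78)/(-27) = -(-78)*(-1)/27 = -2*13/9 = -26/9)
j(-45) - 7381 = -26/9 - 7381 = -66455/9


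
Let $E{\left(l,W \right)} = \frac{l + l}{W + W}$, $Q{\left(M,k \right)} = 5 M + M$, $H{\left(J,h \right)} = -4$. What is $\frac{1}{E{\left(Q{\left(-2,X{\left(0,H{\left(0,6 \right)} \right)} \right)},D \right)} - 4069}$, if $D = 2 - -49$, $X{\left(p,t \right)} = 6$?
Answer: $- \frac{17}{69177} \approx -0.00024575$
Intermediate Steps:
$Q{\left(M,k \right)} = 6 M$
$D = 51$ ($D = 2 + 49 = 51$)
$E{\left(l,W \right)} = \frac{l}{W}$ ($E{\left(l,W \right)} = \frac{2 l}{2 W} = 2 l \frac{1}{2 W} = \frac{l}{W}$)
$\frac{1}{E{\left(Q{\left(-2,X{\left(0,H{\left(0,6 \right)} \right)} \right)},D \right)} - 4069} = \frac{1}{\frac{6 \left(-2\right)}{51} - 4069} = \frac{1}{\left(-12\right) \frac{1}{51} - 4069} = \frac{1}{- \frac{4}{17} - 4069} = \frac{1}{- \frac{69177}{17}} = - \frac{17}{69177}$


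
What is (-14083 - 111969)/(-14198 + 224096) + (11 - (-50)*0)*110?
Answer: 126925264/104949 ≈ 1209.4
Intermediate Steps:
(-14083 - 111969)/(-14198 + 224096) + (11 - (-50)*0)*110 = -126052/209898 + (11 - 10*0)*110 = -126052*1/209898 + (11 + 0)*110 = -63026/104949 + 11*110 = -63026/104949 + 1210 = 126925264/104949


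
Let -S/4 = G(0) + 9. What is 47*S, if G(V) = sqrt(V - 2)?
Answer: -1692 - 188*I*sqrt(2) ≈ -1692.0 - 265.87*I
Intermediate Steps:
G(V) = sqrt(-2 + V)
S = -36 - 4*I*sqrt(2) (S = -4*(sqrt(-2 + 0) + 9) = -4*(sqrt(-2) + 9) = -4*(I*sqrt(2) + 9) = -4*(9 + I*sqrt(2)) = -36 - 4*I*sqrt(2) ≈ -36.0 - 5.6569*I)
47*S = 47*(-36 - 4*I*sqrt(2)) = -1692 - 188*I*sqrt(2)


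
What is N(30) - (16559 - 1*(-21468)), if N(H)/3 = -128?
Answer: -38411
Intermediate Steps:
N(H) = -384 (N(H) = 3*(-128) = -384)
N(30) - (16559 - 1*(-21468)) = -384 - (16559 - 1*(-21468)) = -384 - (16559 + 21468) = -384 - 1*38027 = -384 - 38027 = -38411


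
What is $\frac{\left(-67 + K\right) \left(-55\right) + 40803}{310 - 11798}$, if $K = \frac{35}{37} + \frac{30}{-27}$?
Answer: $- \frac{14817529}{3825504} \approx -3.8734$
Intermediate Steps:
$K = - \frac{55}{333}$ ($K = 35 \cdot \frac{1}{37} + 30 \left(- \frac{1}{27}\right) = \frac{35}{37} - \frac{10}{9} = - \frac{55}{333} \approx -0.16517$)
$\frac{\left(-67 + K\right) \left(-55\right) + 40803}{310 - 11798} = \frac{\left(-67 - \frac{55}{333}\right) \left(-55\right) + 40803}{310 - 11798} = \frac{\left(- \frac{22366}{333}\right) \left(-55\right) + 40803}{-11488} = \left(\frac{1230130}{333} + 40803\right) \left(- \frac{1}{11488}\right) = \frac{14817529}{333} \left(- \frac{1}{11488}\right) = - \frac{14817529}{3825504}$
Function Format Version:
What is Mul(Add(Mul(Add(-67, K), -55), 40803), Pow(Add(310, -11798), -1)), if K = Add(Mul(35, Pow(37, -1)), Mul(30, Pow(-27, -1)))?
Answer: Rational(-14817529, 3825504) ≈ -3.8734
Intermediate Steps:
K = Rational(-55, 333) (K = Add(Mul(35, Rational(1, 37)), Mul(30, Rational(-1, 27))) = Add(Rational(35, 37), Rational(-10, 9)) = Rational(-55, 333) ≈ -0.16517)
Mul(Add(Mul(Add(-67, K), -55), 40803), Pow(Add(310, -11798), -1)) = Mul(Add(Mul(Add(-67, Rational(-55, 333)), -55), 40803), Pow(Add(310, -11798), -1)) = Mul(Add(Mul(Rational(-22366, 333), -55), 40803), Pow(-11488, -1)) = Mul(Add(Rational(1230130, 333), 40803), Rational(-1, 11488)) = Mul(Rational(14817529, 333), Rational(-1, 11488)) = Rational(-14817529, 3825504)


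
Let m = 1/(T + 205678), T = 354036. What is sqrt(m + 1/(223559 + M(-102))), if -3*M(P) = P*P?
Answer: 3*sqrt(10673625470777230)/123188013974 ≈ 0.0025160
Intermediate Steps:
M(P) = -P**2/3 (M(P) = -P*P/3 = -P**2/3)
m = 1/559714 (m = 1/(354036 + 205678) = 1/559714 ≈ 1.7866e-6)
sqrt(m + 1/(223559 + M(-102))) = sqrt(1/559714 + 1/(223559 - 1/3*(-102)**2)) = sqrt(1/559714 + 1/(223559 - 1/3*10404)) = sqrt(1/559714 + 1/(223559 - 3468)) = sqrt(1/559714 + 1/220091) = sqrt(779805/123188013974) = 3*sqrt(10673625470777230)/123188013974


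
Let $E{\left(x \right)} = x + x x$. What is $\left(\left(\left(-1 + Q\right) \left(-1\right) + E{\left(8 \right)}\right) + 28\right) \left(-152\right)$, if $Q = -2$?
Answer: $-15656$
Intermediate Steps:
$E{\left(x \right)} = x + x^{2}$
$\left(\left(\left(-1 + Q\right) \left(-1\right) + E{\left(8 \right)}\right) + 28\right) \left(-152\right) = \left(\left(\left(-1 - 2\right) \left(-1\right) + 8 \left(1 + 8\right)\right) + 28\right) \left(-152\right) = \left(\left(\left(-3\right) \left(-1\right) + 8 \cdot 9\right) + 28\right) \left(-152\right) = \left(\left(3 + 72\right) + 28\right) \left(-152\right) = \left(75 + 28\right) \left(-152\right) = 103 \left(-152\right) = -15656$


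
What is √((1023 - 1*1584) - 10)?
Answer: I*√571 ≈ 23.896*I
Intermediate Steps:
√((1023 - 1*1584) - 10) = √((1023 - 1584) - 10) = √(-561 - 10) = √(-571) = I*√571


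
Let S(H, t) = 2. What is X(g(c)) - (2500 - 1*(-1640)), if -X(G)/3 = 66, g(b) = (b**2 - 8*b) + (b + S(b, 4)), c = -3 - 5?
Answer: -4338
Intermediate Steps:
c = -8
g(b) = 2 + b**2 - 7*b (g(b) = (b**2 - 8*b) + (b + 2) = (b**2 - 8*b) + (2 + b) = 2 + b**2 - 7*b)
X(G) = -198 (X(G) = -3*66 = -198)
X(g(c)) - (2500 - 1*(-1640)) = -198 - (2500 - 1*(-1640)) = -198 - (2500 + 1640) = -198 - 1*4140 = -198 - 4140 = -4338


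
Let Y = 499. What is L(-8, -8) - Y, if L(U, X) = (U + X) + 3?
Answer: -512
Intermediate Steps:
L(U, X) = 3 + U + X
L(-8, -8) - Y = (3 - 8 - 8) - 1*499 = -13 - 499 = -512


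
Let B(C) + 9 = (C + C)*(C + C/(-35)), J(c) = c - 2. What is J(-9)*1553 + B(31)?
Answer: -532872/35 ≈ -15225.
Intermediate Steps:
J(c) = -2 + c
B(C) = -9 + 68*C²/35 (B(C) = -9 + (C + C)*(C + C/(-35)) = -9 + (2*C)*(C + C*(-1/35)) = -9 + (2*C)*(C - C/35) = -9 + (2*C)*(34*C/35) = -9 + 68*C²/35)
J(-9)*1553 + B(31) = (-2 - 9)*1553 + (-9 + (68/35)*31²) = -11*1553 + (-9 + (68/35)*961) = -17083 + (-9 + 65348/35) = -17083 + 65033/35 = -532872/35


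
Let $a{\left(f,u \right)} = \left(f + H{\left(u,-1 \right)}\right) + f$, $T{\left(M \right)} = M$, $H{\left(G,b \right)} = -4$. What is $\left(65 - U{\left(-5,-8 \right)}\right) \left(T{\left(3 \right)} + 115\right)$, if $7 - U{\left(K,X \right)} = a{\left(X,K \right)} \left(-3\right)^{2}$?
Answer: $-14396$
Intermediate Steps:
$a{\left(f,u \right)} = -4 + 2 f$ ($a{\left(f,u \right)} = \left(f - 4\right) + f = \left(-4 + f\right) + f = -4 + 2 f$)
$U{\left(K,X \right)} = 43 - 18 X$ ($U{\left(K,X \right)} = 7 - \left(-4 + 2 X\right) \left(-3\right)^{2} = 7 - \left(-4 + 2 X\right) 9 = 7 - \left(-36 + 18 X\right) = 43 - 18 X$)
$\left(65 - U{\left(-5,-8 \right)}\right) \left(T{\left(3 \right)} + 115\right) = \left(65 - \left(43 - -144\right)\right) \left(3 + 115\right) = \left(65 - \left(43 + 144\right)\right) 118 = \left(65 - 187\right) 118 = \left(-122\right) 118 = -14396$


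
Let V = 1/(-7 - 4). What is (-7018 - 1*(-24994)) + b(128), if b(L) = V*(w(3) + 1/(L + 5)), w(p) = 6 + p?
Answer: 26297690/1463 ≈ 17975.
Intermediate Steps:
V = -1/11 (V = 1/(-11) = -1/11 ≈ -0.090909)
b(L) = -9/11 - 1/(11*(5 + L)) (b(L) = -((6 + 3) + 1/(L + 5))/11 = -(9 + 1/(5 + L))/11 = -9/11 - 1/(11*(5 + L)))
(-7018 - 1*(-24994)) + b(128) = (-7018 - 1*(-24994)) + (-46 - 9*128)/(11*(5 + 128)) = (-7018 + 24994) + (1/11)*(-46 - 1152)/133 = 17976 + (1/11)*(1/133)*(-1198) = 17976 - 1198/1463 = 26297690/1463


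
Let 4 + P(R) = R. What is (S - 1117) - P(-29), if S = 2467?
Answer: 1383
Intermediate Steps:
P(R) = -4 + R
(S - 1117) - P(-29) = (2467 - 1117) - (-4 - 29) = 1350 - 1*(-33) = 1350 + 33 = 1383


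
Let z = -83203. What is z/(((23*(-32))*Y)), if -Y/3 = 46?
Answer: -83203/101568 ≈ -0.81919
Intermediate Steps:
Y = -138 (Y = -3*46 = -138)
z/(((23*(-32))*Y)) = -83203/((23*(-32))*(-138)) = -83203/((-736*(-138))) = -83203/101568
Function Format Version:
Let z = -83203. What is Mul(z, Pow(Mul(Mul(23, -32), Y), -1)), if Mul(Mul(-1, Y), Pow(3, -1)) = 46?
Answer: Rational(-83203, 101568) ≈ -0.81919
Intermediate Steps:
Y = -138 (Y = Mul(-3, 46) = -138)
Mul(z, Pow(Mul(Mul(23, -32), Y), -1)) = Mul(-83203, Pow(Mul(Mul(23, -32), -138), -1)) = Mul(-83203, Pow(Mul(-736, -138), -1)) = Mul(-83203, Pow(101568, -1)) = Mul(-83203, Rational(1, 101568)) = Rational(-83203, 101568)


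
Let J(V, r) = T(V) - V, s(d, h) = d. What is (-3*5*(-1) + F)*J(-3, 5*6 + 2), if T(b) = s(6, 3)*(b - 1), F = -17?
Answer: 42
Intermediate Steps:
T(b) = -6 + 6*b (T(b) = 6*(b - 1) = 6*(-1 + b) = -6 + 6*b)
J(V, r) = -6 + 5*V (J(V, r) = (-6 + 6*V) - V = -6 + 5*V)
(-3*5*(-1) + F)*J(-3, 5*6 + 2) = (-3*5*(-1) - 17)*(-6 + 5*(-3)) = (-15*(-1) - 17)*(-6 - 15) = (15 - 17)*(-21) = -2*(-21) = 42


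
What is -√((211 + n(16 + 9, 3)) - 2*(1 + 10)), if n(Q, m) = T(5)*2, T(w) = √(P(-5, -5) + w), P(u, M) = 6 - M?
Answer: -√197 ≈ -14.036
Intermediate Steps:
T(w) = √(11 + w) (T(w) = √((6 - 1*(-5)) + w) = √((6 + 5) + w) = √(11 + w))
n(Q, m) = 8 (n(Q, m) = √(11 + 5)*2 = √16*2 = 4*2 = 8)
-√((211 + n(16 + 9, 3)) - 2*(1 + 10)) = -√((211 + 8) - 2*(1 + 10)) = -√(219 - 2*11) = -√(219 - 22) = -√197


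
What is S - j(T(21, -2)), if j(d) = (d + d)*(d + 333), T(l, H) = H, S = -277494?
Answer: -276170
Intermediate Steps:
j(d) = 2*d*(333 + d) (j(d) = (2*d)*(333 + d) = 2*d*(333 + d))
S - j(T(21, -2)) = -277494 - 2*(-2)*(333 - 2) = -277494 - 2*(-2)*331 = -277494 - 1*(-1324) = -277494 + 1324 = -276170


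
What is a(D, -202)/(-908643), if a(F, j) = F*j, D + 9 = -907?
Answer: -185032/908643 ≈ -0.20364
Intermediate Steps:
D = -916 (D = -9 - 907 = -916)
a(D, -202)/(-908643) = -916*(-202)/(-908643) = 185032*(-1/908643) = -185032/908643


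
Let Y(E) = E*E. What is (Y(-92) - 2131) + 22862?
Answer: 29195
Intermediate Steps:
Y(E) = E**2
(Y(-92) - 2131) + 22862 = ((-92)**2 - 2131) + 22862 = (8464 - 2131) + 22862 = 6333 + 22862 = 29195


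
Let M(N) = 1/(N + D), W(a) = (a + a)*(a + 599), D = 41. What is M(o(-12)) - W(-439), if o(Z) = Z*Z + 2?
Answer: 26269761/187 ≈ 1.4048e+5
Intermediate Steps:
o(Z) = 2 + Z² (o(Z) = Z² + 2 = 2 + Z²)
W(a) = 2*a*(599 + a) (W(a) = (2*a)*(599 + a) = 2*a*(599 + a))
M(N) = 1/(41 + N) (M(N) = 1/(N + 41) = 1/(41 + N))
M(o(-12)) - W(-439) = 1/(41 + (2 + (-12)²)) - 2*(-439)*(599 - 439) = 1/(41 + (2 + 144)) - 2*(-439)*160 = 1/(41 + 146) - 1*(-140480) = 1/187 + 140480 = 26269761/187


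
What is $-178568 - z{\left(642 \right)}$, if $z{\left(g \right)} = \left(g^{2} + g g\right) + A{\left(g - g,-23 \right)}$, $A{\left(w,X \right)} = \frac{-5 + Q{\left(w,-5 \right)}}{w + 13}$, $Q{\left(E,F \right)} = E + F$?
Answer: $- \frac{13037638}{13} \approx -1.0029 \cdot 10^{6}$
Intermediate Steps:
$A{\left(w,X \right)} = \frac{-10 + w}{13 + w}$ ($A{\left(w,X \right)} = \frac{-5 + \left(w - 5\right)}{w + 13} = \frac{-5 + \left(-5 + w\right)}{13 + w} = \frac{-10 + w}{13 + w}$)
$z{\left(g \right)} = - \frac{10}{13} + 2 g^{2}$ ($z{\left(g \right)} = \left(g^{2} + g g\right) + \frac{-10 + \left(g - g\right)}{13 + \left(g - g\right)} = \left(g^{2} + g^{2}\right) + \frac{-10 + 0}{13 + 0} = 2 g^{2} + \frac{1}{13} \left(-10\right) = 2 g^{2} - \frac{10}{13} = - \frac{10}{13} + 2 g^{2}$)
$-178568 - z{\left(642 \right)} = -178568 - \left(- \frac{10}{13} + 2 \cdot 642^{2}\right) = -178568 - \left(- \frac{10}{13} + 2 \cdot 412164\right) = -178568 - \left(- \frac{10}{13} + 824328\right) = -178568 - \frac{10716254}{13} = - \frac{13037638}{13}$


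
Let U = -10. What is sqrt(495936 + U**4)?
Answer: 4*sqrt(31621) ≈ 711.29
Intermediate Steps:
sqrt(495936 + U**4) = sqrt(495936 + (-10)**4) = sqrt(495936 + 10000) = sqrt(505936) = 4*sqrt(31621)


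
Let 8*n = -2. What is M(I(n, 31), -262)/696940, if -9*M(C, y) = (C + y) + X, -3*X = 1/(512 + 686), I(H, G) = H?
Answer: 377011/9017288496 ≈ 4.1810e-5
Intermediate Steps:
n = -¼ (n = (⅛)*(-2) = -¼ ≈ -0.25000)
X = -1/3594 (X = -1/(3*(512 + 686)) = -⅓/1198 = -⅓*1/1198 = -1/3594 ≈ -0.00027824)
M(C, y) = 1/32346 - C/9 - y/9 (M(C, y) = -((C + y) - 1/3594)/9 = -(-1/3594 + C + y)/9 = 1/32346 - C/9 - y/9)
M(I(n, 31), -262)/696940 = (1/32346 - ⅑*(-¼) - ⅑*(-262))/696940 = (1/32346 + 1/36 + 262/9)*(1/696940) = (1885055/64692)*(1/696940) = 377011/9017288496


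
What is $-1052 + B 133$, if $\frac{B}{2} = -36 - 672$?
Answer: $-189380$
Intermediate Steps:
$B = -1416$ ($B = 2 \left(-36 - 672\right) = 2 \left(-708\right) = -1416$)
$-1052 + B 133 = -1052 - 188328 = -189380$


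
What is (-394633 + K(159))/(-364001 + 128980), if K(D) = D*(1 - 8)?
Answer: 395746/235021 ≈ 1.6839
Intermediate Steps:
K(D) = -7*D (K(D) = D*(-7) = -7*D)
(-394633 + K(159))/(-364001 + 128980) = (-394633 - 7*159)/(-364001 + 128980) = (-394633 - 1113)/(-235021) = -395746*(-1/235021) = 395746/235021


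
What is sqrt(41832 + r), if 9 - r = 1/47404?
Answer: sqrt(23505637972313)/23702 ≈ 204.55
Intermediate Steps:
r = 426635/47404 (r = 9 - 1/47404 = 426635/47404 ≈ 9.0000)
sqrt(41832 + r) = sqrt(41832 + 426635/47404) = sqrt(1983430763/47404) = sqrt(23505637972313)/23702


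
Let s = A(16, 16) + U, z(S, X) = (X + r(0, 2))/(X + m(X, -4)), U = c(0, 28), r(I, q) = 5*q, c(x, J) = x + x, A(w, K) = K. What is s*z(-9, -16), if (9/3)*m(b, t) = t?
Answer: 72/13 ≈ 5.5385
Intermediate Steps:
m(b, t) = t/3
c(x, J) = 2*x
U = 0 (U = 2*0 = 0)
z(S, X) = (10 + X)/(-4/3 + X) (z(S, X) = (X + 5*2)/(X + (⅓)*(-4)) = (X + 10)/(X - 4/3) = (10 + X)/(-4/3 + X))
s = 16 (s = 16 + 0 = 16)
s*z(-9, -16) = 16*(3*(10 - 16)/(-4 + 3*(-16))) = 16*(3*(-6)/(-4 - 48)) = 16*(3*(-6)/(-52)) = 16*(3*(-1/52)*(-6)) = 16*(9/26) = 72/13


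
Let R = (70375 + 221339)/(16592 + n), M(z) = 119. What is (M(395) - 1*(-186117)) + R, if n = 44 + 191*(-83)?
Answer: 48704834/261 ≈ 1.8661e+5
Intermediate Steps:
n = -15809 (n = 44 - 15853 = -15809)
R = 97238/261 (R = (70375 + 221339)/(16592 - 15809) = 291714/783 = 291714*(1/783) = 97238/261 ≈ 372.56)
(M(395) - 1*(-186117)) + R = (119 - 1*(-186117)) + 97238/261 = (119 + 186117) + 97238/261 = 186236 + 97238/261 = 48704834/261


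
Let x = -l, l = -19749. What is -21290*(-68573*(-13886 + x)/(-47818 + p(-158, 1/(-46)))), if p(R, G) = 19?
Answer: -182117150930/1017 ≈ -1.7907e+8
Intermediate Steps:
x = 19749 (x = -1*(-19749) = 19749)
-21290*(-68573*(-13886 + x)/(-47818 + p(-158, 1/(-46)))) = -21290*(-68573*(-13886 + 19749)/(-47818 + 19)) = -21290/(-47799/5863*(-1/68573)) = -21290/(-47799*1/5863*(-1/68573)) = -21290/((-47799/5863*(-1/68573))) = -21290/1017/8554117 = -21290*8554117/1017 = -182117150930/1017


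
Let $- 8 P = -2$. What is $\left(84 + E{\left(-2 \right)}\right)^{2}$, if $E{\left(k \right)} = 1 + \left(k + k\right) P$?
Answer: $7056$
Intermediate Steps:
$P = \frac{1}{4}$ ($P = \left(- \frac{1}{8}\right) \left(-2\right) = \frac{1}{4} \approx 0.25$)
$E{\left(k \right)} = 1 + \frac{k}{2}$ ($E{\left(k \right)} = 1 + \left(k + k\right) \frac{1}{4} = 1 + 2 k \frac{1}{4} = 1 + \frac{k}{2}$)
$\left(84 + E{\left(-2 \right)}\right)^{2} = \left(84 + \left(1 + \frac{1}{2} \left(-2\right)\right)\right)^{2} = \left(84 + \left(1 - 1\right)\right)^{2} = \left(84 + 0\right)^{2} = 84^{2} = 7056$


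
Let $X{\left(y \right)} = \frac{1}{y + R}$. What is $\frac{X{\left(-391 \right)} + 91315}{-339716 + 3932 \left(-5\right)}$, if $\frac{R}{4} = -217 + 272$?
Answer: $- \frac{975929}{3840831} \approx -0.25409$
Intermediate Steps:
$R = 220$ ($R = 4 \left(-217 + 272\right) = 4 \cdot 55 = 220$)
$X{\left(y \right)} = \frac{1}{220 + y}$ ($X{\left(y \right)} = \frac{1}{y + 220} = \frac{1}{220 + y}$)
$\frac{X{\left(-391 \right)} + 91315}{-339716 + 3932 \left(-5\right)} = \frac{\frac{1}{220 - 391} + 91315}{-339716 + 3932 \left(-5\right)} = \frac{\frac{1}{-171} + 91315}{-339716 - 19660} = \frac{- \frac{1}{171} + 91315}{-359376} = \frac{15614864}{171} \left(- \frac{1}{359376}\right) = - \frac{975929}{3840831}$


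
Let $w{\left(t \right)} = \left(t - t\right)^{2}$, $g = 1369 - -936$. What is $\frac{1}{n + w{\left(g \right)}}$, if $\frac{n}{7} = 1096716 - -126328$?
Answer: $\frac{1}{8561308} \approx 1.168 \cdot 10^{-7}$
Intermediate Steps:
$g = 2305$ ($g = 1369 + 936 = 2305$)
$n = 8561308$ ($n = 7 \left(1096716 - -126328\right) = 7 \left(1096716 + \left(-2309825 + 2436153\right)\right) = 7 \left(1096716 + 126328\right) = 7 \cdot 1223044 = 8561308$)
$w{\left(t \right)} = 0$ ($w{\left(t \right)} = 0^{2} = 0$)
$\frac{1}{n + w{\left(g \right)}} = \frac{1}{8561308 + 0} = \frac{1}{8561308}$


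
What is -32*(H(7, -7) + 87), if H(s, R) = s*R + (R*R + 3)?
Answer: -2880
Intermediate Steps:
H(s, R) = 3 + R² + R*s (H(s, R) = R*s + (R² + 3) = R*s + (3 + R²) = 3 + R² + R*s)
-32*(H(7, -7) + 87) = -32*((3 + (-7)² - 7*7) + 87) = -32*((3 + 49 - 49) + 87) = -32*(3 + 87) = -32*90 = -2880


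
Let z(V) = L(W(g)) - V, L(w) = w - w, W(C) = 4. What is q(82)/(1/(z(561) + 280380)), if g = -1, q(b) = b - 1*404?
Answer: -90101718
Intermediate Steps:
q(b) = -404 + b (q(b) = b - 404 = -404 + b)
L(w) = 0
z(V) = -V (z(V) = 0 - V = -V)
q(82)/(1/(z(561) + 280380)) = (-404 + 82)/(1/(-1*561 + 280380)) = -322/(1/(-561 + 280380)) = -322/(1/279819) = -322/1/279819 = -322*279819 = -90101718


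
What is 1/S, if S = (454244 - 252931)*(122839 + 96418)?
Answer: 1/44139284441 ≈ 2.2656e-11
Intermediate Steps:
S = 44139284441 (S = 201313*219257 = 44139284441)
1/S = 1/44139284441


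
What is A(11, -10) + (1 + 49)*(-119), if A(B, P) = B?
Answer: -5939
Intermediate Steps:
A(11, -10) + (1 + 49)*(-119) = 11 + (1 + 49)*(-119) = 11 + 50*(-119) = 11 - 5950 = -5939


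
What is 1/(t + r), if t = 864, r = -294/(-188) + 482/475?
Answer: 44650/38692733 ≈ 0.0011540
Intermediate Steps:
r = 115133/44650 (r = -294*(-1/188) + 482*(1/475) = 147/94 + 482/475 = 115133/44650 ≈ 2.5786)
1/(t + r) = 1/(864 + 115133/44650) = 1/(38692733/44650) = 44650/38692733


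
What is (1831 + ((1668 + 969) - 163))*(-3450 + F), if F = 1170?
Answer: -9815400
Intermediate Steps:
(1831 + ((1668 + 969) - 163))*(-3450 + F) = (1831 + ((1668 + 969) - 163))*(-3450 + 1170) = (1831 + (2637 - 163))*(-2280) = (1831 + 2474)*(-2280) = 4305*(-2280) = -9815400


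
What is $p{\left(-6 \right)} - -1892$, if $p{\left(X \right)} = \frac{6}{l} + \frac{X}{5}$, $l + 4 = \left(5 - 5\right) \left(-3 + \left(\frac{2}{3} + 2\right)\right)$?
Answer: $\frac{18893}{10} \approx 1889.3$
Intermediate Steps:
$l = -4$ ($l = -4 + \left(5 - 5\right) \left(-3 + \left(\frac{2}{3} + 2\right)\right) = -4 + 0 \left(-3 + \left(2 \cdot \frac{1}{3} + 2\right)\right) = -4 + 0 \left(-3 + \left(\frac{2}{3} + 2\right)\right) = -4 + 0 \left(-3 + \frac{8}{3}\right) = -4 + 0 \left(- \frac{1}{3}\right) = -4 + 0 = -4$)
$p{\left(X \right)} = - \frac{3}{2} + \frac{X}{5}$ ($p{\left(X \right)} = \frac{6}{-4} + \frac{X}{5} = 6 \left(- \frac{1}{4}\right) + X \frac{1}{5} = - \frac{3}{2} + \frac{X}{5}$)
$p{\left(-6 \right)} - -1892 = \left(- \frac{3}{2} + \frac{1}{5} \left(-6\right)\right) - -1892 = \left(- \frac{3}{2} - \frac{6}{5}\right) + 1892 = - \frac{27}{10} + 1892 = \frac{18893}{10}$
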